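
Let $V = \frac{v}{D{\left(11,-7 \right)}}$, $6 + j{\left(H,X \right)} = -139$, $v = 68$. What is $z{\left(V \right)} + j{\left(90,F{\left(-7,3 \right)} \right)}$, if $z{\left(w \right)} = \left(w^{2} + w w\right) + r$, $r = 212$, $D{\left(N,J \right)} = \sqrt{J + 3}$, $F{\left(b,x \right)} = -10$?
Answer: $-2245$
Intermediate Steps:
$D{\left(N,J \right)} = \sqrt{3 + J}$
$j{\left(H,X \right)} = -145$ ($j{\left(H,X \right)} = -6 - 139 = -145$)
$V = - 34 i$ ($V = \frac{68}{\sqrt{3 - 7}} = \frac{68}{\sqrt{-4}} = \frac{68}{2 i} = 68 \left(- \frac{i}{2}\right) = - 34 i \approx - 34.0 i$)
$z{\left(w \right)} = 212 + 2 w^{2}$ ($z{\left(w \right)} = \left(w^{2} + w w\right) + 212 = \left(w^{2} + w^{2}\right) + 212 = 2 w^{2} + 212 = 212 + 2 w^{2}$)
$z{\left(V \right)} + j{\left(90,F{\left(-7,3 \right)} \right)} = \left(212 + 2 \left(- 34 i\right)^{2}\right) - 145 = \left(212 + 2 \left(-1156\right)\right) - 145 = \left(212 - 2312\right) - 145 = -2100 - 145 = -2245$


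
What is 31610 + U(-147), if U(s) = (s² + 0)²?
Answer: 466980491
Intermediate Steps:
U(s) = s⁴ (U(s) = (s²)² = s⁴)
31610 + U(-147) = 31610 + (-147)⁴ = 31610 + 466948881 = 466980491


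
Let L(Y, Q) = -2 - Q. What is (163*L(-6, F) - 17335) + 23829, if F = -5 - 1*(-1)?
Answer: 6820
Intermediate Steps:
F = -4 (F = -5 + 1 = -4)
(163*L(-6, F) - 17335) + 23829 = (163*(-2 - 1*(-4)) - 17335) + 23829 = (163*(-2 + 4) - 17335) + 23829 = (163*2 - 17335) + 23829 = (326 - 17335) + 23829 = -17009 + 23829 = 6820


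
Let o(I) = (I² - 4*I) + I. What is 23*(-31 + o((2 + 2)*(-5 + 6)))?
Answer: -621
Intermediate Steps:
o(I) = I² - 3*I
23*(-31 + o((2 + 2)*(-5 + 6))) = 23*(-31 + ((2 + 2)*(-5 + 6))*(-3 + (2 + 2)*(-5 + 6))) = 23*(-31 + (4*1)*(-3 + 4*1)) = 23*(-31 + 4*(-3 + 4)) = 23*(-31 + 4*1) = 23*(-31 + 4) = 23*(-27) = -621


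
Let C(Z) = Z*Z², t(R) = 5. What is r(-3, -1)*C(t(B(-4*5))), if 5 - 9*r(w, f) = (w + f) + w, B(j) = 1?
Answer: 500/3 ≈ 166.67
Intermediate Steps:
C(Z) = Z³
r(w, f) = 5/9 - 2*w/9 - f/9 (r(w, f) = 5/9 - ((w + f) + w)/9 = 5/9 - ((f + w) + w)/9 = 5/9 - (f + 2*w)/9 = 5/9 + (-2*w/9 - f/9) = 5/9 - 2*w/9 - f/9)
r(-3, -1)*C(t(B(-4*5))) = (5/9 - 2/9*(-3) - ⅑*(-1))*5³ = (5/9 + ⅔ + ⅑)*125 = (4/3)*125 = 500/3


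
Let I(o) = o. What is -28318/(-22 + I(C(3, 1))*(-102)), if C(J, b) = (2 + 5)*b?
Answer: 14159/368 ≈ 38.476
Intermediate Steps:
C(J, b) = 7*b
-28318/(-22 + I(C(3, 1))*(-102)) = -28318/(-22 + (7*1)*(-102)) = -28318/(-22 + 7*(-102)) = -28318/(-22 - 714) = -28318/(-736) = -28318*(-1/736) = 14159/368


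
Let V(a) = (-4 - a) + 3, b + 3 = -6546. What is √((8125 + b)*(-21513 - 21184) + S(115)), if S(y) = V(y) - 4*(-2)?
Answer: 2*I*√16822645 ≈ 8203.1*I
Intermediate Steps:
b = -6549 (b = -3 - 6546 = -6549)
V(a) = -1 - a
S(y) = 7 - y (S(y) = (-1 - y) - 4*(-2) = (-1 - y) + 8 = 7 - y)
√((8125 + b)*(-21513 - 21184) + S(115)) = √((8125 - 6549)*(-21513 - 21184) + (7 - 1*115)) = √(1576*(-42697) + (7 - 115)) = √(-67290472 - 108) = √(-67290580) = 2*I*√16822645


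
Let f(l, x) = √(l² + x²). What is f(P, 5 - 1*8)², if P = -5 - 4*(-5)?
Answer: 234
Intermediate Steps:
P = 15 (P = -5 + 20 = 15)
f(P, 5 - 1*8)² = (√(15² + (5 - 1*8)²))² = (√(225 + (5 - 8)²))² = (√(225 + (-3)²))² = (√(225 + 9))² = (√234)² = (3*√26)² = 234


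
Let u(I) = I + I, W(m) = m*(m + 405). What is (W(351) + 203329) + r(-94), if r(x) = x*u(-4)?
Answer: 469437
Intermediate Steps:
W(m) = m*(405 + m)
u(I) = 2*I
r(x) = -8*x (r(x) = x*(2*(-4)) = x*(-8) = -8*x)
(W(351) + 203329) + r(-94) = (351*(405 + 351) + 203329) - 8*(-94) = (351*756 + 203329) + 752 = (265356 + 203329) + 752 = 468685 + 752 = 469437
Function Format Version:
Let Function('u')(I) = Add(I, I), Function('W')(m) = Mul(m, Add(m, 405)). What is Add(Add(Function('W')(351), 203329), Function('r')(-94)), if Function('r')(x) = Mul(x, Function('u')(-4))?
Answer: 469437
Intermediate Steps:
Function('W')(m) = Mul(m, Add(405, m))
Function('u')(I) = Mul(2, I)
Function('r')(x) = Mul(-8, x) (Function('r')(x) = Mul(x, Mul(2, -4)) = Mul(x, -8) = Mul(-8, x))
Add(Add(Function('W')(351), 203329), Function('r')(-94)) = Add(Add(Mul(351, Add(405, 351)), 203329), Mul(-8, -94)) = Add(Add(Mul(351, 756), 203329), 752) = Add(Add(265356, 203329), 752) = Add(468685, 752) = 469437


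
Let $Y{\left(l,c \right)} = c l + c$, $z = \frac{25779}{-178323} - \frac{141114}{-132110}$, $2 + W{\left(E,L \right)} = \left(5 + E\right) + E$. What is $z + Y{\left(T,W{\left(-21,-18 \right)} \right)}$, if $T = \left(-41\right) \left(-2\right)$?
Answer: $- \frac{12706050332413}{3926375255} \approx -3236.1$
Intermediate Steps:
$T = 82$
$W{\left(E,L \right)} = 3 + 2 E$ ($W{\left(E,L \right)} = -2 + \left(\left(5 + E\right) + E\right) = -2 + \left(5 + 2 E\right) = 3 + 2 E$)
$z = \frac{3626368022}{3926375255}$ ($z = 25779 \left(- \frac{1}{178323}\right) - - \frac{70557}{66055} = - \frac{8593}{59441} + \frac{70557}{66055} = \frac{3626368022}{3926375255} \approx 0.92359$)
$Y{\left(l,c \right)} = c + c l$
$z + Y{\left(T,W{\left(-21,-18 \right)} \right)} = \frac{3626368022}{3926375255} + \left(3 + 2 \left(-21\right)\right) \left(1 + 82\right) = \frac{3626368022}{3926375255} + \left(3 - 42\right) 83 = \frac{3626368022}{3926375255} - 3237 = - \frac{12706050332413}{3926375255}$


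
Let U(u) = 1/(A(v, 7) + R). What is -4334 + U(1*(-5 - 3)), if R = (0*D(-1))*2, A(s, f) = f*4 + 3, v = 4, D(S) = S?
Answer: -134353/31 ≈ -4334.0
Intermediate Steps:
A(s, f) = 3 + 4*f (A(s, f) = 4*f + 3 = 3 + 4*f)
R = 0 (R = (0*(-1))*2 = 0*2 = 0)
U(u) = 1/31 (U(u) = 1/((3 + 4*7) + 0) = 1/((3 + 28) + 0) = 1/(31 + 0) = 1/31)
-4334 + U(1*(-5 - 3)) = -4334 + 1/31 = -134353/31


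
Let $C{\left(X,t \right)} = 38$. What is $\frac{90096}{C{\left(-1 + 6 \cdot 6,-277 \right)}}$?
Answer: $\frac{45048}{19} \approx 2370.9$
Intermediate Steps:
$\frac{90096}{C{\left(-1 + 6 \cdot 6,-277 \right)}} = \frac{90096}{38} = 90096 \cdot \frac{1}{38} = \frac{45048}{19}$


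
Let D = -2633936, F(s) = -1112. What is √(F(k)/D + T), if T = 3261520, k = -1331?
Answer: √353549728772141918/329242 ≈ 1806.0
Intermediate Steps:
√(F(k)/D + T) = √(-1112/(-2633936) + 3261520) = √(-1112*(-1/2633936) + 3261520) = √(139/329242 + 3261520) = √(1073829367979/329242) = √353549728772141918/329242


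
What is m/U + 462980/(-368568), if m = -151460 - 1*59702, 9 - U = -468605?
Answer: -36848308217/21589515594 ≈ -1.7068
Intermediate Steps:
U = 468614 (U = 9 - 1*(-468605) = 9 + 468605 = 468614)
m = -211162 (m = -151460 - 59702 = -211162)
m/U + 462980/(-368568) = -211162/468614 + 462980/(-368568) = -211162*1/468614 + 462980*(-1/368568) = -105581/234307 - 115745/92142 = -36848308217/21589515594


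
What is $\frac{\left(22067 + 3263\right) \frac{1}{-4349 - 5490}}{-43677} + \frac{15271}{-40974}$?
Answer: $- \frac{2187163724131}{5869361644974} \approx -0.37264$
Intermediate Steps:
$\frac{\left(22067 + 3263\right) \frac{1}{-4349 - 5490}}{-43677} + \frac{15271}{-40974} = \frac{25330}{-9839} \left(- \frac{1}{43677}\right) + 15271 \left(- \frac{1}{40974}\right) = 25330 \left(- \frac{1}{9839}\right) \left(- \frac{1}{43677}\right) - \frac{15271}{40974} = \left(- \frac{25330}{9839}\right) \left(- \frac{1}{43677}\right) - \frac{15271}{40974} = \frac{25330}{429738003} - \frac{15271}{40974} = - \frac{2187163724131}{5869361644974}$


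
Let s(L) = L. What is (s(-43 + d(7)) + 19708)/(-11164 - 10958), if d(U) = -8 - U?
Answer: -3275/3687 ≈ -0.88826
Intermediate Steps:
(s(-43 + d(7)) + 19708)/(-11164 - 10958) = ((-43 + (-8 - 1*7)) + 19708)/(-11164 - 10958) = ((-43 + (-8 - 7)) + 19708)/(-22122) = ((-43 - 15) + 19708)*(-1/22122) = (-58 + 19708)*(-1/22122) = 19650*(-1/22122) = -3275/3687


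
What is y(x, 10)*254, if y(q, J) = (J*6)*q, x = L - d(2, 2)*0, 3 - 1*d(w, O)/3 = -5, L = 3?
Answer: 45720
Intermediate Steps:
d(w, O) = 24 (d(w, O) = 9 - 3*(-5) = 9 + 15 = 24)
x = 3 (x = 3 - 24*0 = 3 - 1*0 = 3 + 0 = 3)
y(q, J) = 6*J*q (y(q, J) = (6*J)*q = 6*J*q)
y(x, 10)*254 = (6*10*3)*254 = 180*254 = 45720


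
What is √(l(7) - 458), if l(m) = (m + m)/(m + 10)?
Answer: 2*I*√33031/17 ≈ 21.382*I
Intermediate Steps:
l(m) = 2*m/(10 + m) (l(m) = (2*m)/(10 + m) = 2*m/(10 + m))
√(l(7) - 458) = √(2*7/(10 + 7) - 458) = √(2*7/17 - 458) = √(2*7*(1/17) - 458) = √(14/17 - 458) = √(-7772/17) = 2*I*√33031/17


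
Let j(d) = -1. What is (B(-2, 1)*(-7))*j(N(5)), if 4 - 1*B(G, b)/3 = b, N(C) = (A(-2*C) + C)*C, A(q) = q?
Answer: 63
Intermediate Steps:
N(C) = -C**2 (N(C) = (-2*C + C)*C = (-C)*C = -C**2)
B(G, b) = 12 - 3*b
(B(-2, 1)*(-7))*j(N(5)) = ((12 - 3*1)*(-7))*(-1) = ((12 - 3)*(-7))*(-1) = (9*(-7))*(-1) = -63*(-1) = 63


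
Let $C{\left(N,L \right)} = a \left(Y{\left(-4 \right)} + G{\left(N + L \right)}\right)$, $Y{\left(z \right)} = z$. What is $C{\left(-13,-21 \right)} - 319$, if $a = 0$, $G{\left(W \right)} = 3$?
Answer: $-319$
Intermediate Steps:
$C{\left(N,L \right)} = 0$ ($C{\left(N,L \right)} = 0 \left(-4 + 3\right) = 0 \left(-1\right) = 0$)
$C{\left(-13,-21 \right)} - 319 = 0 - 319 = -319$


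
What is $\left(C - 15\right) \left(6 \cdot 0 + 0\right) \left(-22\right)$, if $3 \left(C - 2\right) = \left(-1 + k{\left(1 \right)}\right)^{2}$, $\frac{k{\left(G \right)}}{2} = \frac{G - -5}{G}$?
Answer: $0$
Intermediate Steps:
$k{\left(G \right)} = \frac{2 \left(5 + G\right)}{G}$ ($k{\left(G \right)} = 2 \frac{G - -5}{G} = 2 \frac{G + 5}{G} = 2 \frac{5 + G}{G} = \frac{2 \left(5 + G\right)}{G}$)
$C = \frac{127}{3}$ ($C = 2 + \frac{\left(-1 + \left(2 + \frac{10}{1}\right)\right)^{2}}{3} = 2 + \frac{\left(-1 + \left(2 + 10 \cdot 1\right)\right)^{2}}{3} = 2 + \frac{\left(-1 + \left(2 + 10\right)\right)^{2}}{3} = 2 + \frac{\left(-1 + 12\right)^{2}}{3} = 2 + \frac{11^{2}}{3} = 2 + \frac{1}{3} \cdot 121 = 2 + \frac{121}{3} = \frac{127}{3} \approx 42.333$)
$\left(C - 15\right) \left(6 \cdot 0 + 0\right) \left(-22\right) = \left(\frac{127}{3} - 15\right) \left(6 \cdot 0 + 0\right) \left(-22\right) = \left(\frac{127}{3} - 15\right) \left(0 + 0\right) \left(-22\right) = \frac{82}{3} \cdot 0 \left(-22\right) = 0 \left(-22\right) = 0$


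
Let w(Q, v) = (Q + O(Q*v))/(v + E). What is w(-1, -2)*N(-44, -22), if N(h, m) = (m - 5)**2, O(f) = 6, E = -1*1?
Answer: -1215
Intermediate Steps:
E = -1
N(h, m) = (-5 + m)**2
w(Q, v) = (6 + Q)/(-1 + v) (w(Q, v) = (Q + 6)/(v - 1) = (6 + Q)/(-1 + v))
w(-1, -2)*N(-44, -22) = ((6 - 1)/(-1 - 2))*(-5 - 22)**2 = (5/(-3))*(-27)**2 = -1/3*5*729 = -5/3*729 = -1215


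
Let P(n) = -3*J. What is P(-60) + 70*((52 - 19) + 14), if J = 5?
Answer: 3275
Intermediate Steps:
P(n) = -15 (P(n) = -3*5 = -15)
P(-60) + 70*((52 - 19) + 14) = -15 + 70*((52 - 19) + 14) = -15 + 70*(33 + 14) = -15 + 70*47 = -15 + 3290 = 3275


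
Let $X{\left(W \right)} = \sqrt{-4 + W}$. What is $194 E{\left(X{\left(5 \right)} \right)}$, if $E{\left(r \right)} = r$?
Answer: $194$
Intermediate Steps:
$194 E{\left(X{\left(5 \right)} \right)} = 194 \sqrt{-4 + 5} = 194 \sqrt{1} = 194 \cdot 1 = 194$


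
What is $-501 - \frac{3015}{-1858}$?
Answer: $- \frac{927843}{1858} \approx -499.38$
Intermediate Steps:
$-501 - \frac{3015}{-1858} = -501 - - \frac{3015}{1858} = -501 + \frac{3015}{1858} = - \frac{927843}{1858}$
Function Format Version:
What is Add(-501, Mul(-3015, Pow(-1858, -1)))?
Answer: Rational(-927843, 1858) ≈ -499.38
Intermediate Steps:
Add(-501, Mul(-3015, Pow(-1858, -1))) = Add(-501, Mul(-3015, Rational(-1, 1858))) = Add(-501, Rational(3015, 1858)) = Rational(-927843, 1858)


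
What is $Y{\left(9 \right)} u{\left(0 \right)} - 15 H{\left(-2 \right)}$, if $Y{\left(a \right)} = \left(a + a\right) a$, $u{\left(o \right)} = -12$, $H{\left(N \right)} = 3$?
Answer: $-1989$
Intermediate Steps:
$Y{\left(a \right)} = 2 a^{2}$ ($Y{\left(a \right)} = 2 a a = 2 a^{2}$)
$Y{\left(9 \right)} u{\left(0 \right)} - 15 H{\left(-2 \right)} = 2 \cdot 9^{2} \left(-12\right) - 45 = 2 \cdot 81 \left(-12\right) - 45 = 162 \left(-12\right) - 45 = -1944 - 45 = -1989$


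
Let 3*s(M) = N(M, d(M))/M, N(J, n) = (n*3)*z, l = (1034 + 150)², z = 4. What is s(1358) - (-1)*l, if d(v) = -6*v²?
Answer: 1369264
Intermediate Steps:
l = 1401856 (l = 1184² = 1401856)
N(J, n) = 12*n (N(J, n) = (n*3)*4 = (3*n)*4 = 12*n)
s(M) = -24*M (s(M) = ((12*(-6*M²))/M)/3 = ((-72*M²)/M)/3 = (-72*M)/3 = -24*M)
s(1358) - (-1)*l = -24*1358 - (-1)*1401856 = -32592 - 1*(-1401856) = -32592 + 1401856 = 1369264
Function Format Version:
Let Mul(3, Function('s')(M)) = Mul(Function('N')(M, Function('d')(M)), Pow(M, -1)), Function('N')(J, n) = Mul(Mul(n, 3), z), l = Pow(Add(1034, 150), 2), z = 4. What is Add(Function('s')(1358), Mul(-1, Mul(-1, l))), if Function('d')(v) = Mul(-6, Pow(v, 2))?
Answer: 1369264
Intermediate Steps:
l = 1401856 (l = Pow(1184, 2) = 1401856)
Function('N')(J, n) = Mul(12, n) (Function('N')(J, n) = Mul(Mul(n, 3), 4) = Mul(Mul(3, n), 4) = Mul(12, n))
Function('s')(M) = Mul(-24, M) (Function('s')(M) = Mul(Rational(1, 3), Mul(Mul(12, Mul(-6, Pow(M, 2))), Pow(M, -1))) = Mul(Rational(1, 3), Mul(Mul(-72, Pow(M, 2)), Pow(M, -1))) = Mul(Rational(1, 3), Mul(-72, M)) = Mul(-24, M))
Add(Function('s')(1358), Mul(-1, Mul(-1, l))) = Add(Mul(-24, 1358), Mul(-1, Mul(-1, 1401856))) = Add(-32592, Mul(-1, -1401856)) = Add(-32592, 1401856) = 1369264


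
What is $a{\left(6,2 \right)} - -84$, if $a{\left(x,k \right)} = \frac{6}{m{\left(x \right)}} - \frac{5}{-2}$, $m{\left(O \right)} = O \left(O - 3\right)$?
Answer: $\frac{521}{6} \approx 86.833$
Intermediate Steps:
$m{\left(O \right)} = O \left(-3 + O\right)$
$a{\left(x,k \right)} = \frac{5}{2} + \frac{6}{x \left(-3 + x\right)}$ ($a{\left(x,k \right)} = \frac{6}{x \left(-3 + x\right)} - \frac{5}{-2} = 6 \frac{1}{x \left(-3 + x\right)} - - \frac{5}{2} = \frac{6}{x \left(-3 + x\right)} + \frac{5}{2} = \frac{5}{2} + \frac{6}{x \left(-3 + x\right)}$)
$a{\left(6,2 \right)} - -84 = \frac{12 + 5 \cdot 6 \left(-3 + 6\right)}{2 \cdot 6 \left(-3 + 6\right)} - -84 = \frac{1}{2} \cdot \frac{1}{6} \cdot \frac{1}{3} \left(12 + 5 \cdot 6 \cdot 3\right) + 84 = \frac{1}{2} \cdot \frac{1}{6} \cdot \frac{1}{3} \left(12 + 90\right) + 84 = \frac{1}{2} \cdot \frac{1}{6} \cdot \frac{1}{3} \cdot 102 + 84 = \frac{17}{6} + 84 = \frac{521}{6}$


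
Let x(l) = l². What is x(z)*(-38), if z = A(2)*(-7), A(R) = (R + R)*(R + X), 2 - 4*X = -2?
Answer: -268128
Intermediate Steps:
X = 1 (X = ½ - ¼*(-2) = ½ + ½ = 1)
A(R) = 2*R*(1 + R) (A(R) = (R + R)*(R + 1) = (2*R)*(1 + R) = 2*R*(1 + R))
z = -84 (z = (2*2*(1 + 2))*(-7) = (2*2*3)*(-7) = 12*(-7) = -84)
x(z)*(-38) = (-84)²*(-38) = 7056*(-38) = -268128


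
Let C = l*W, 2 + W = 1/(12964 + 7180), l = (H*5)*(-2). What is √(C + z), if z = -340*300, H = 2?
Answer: 3*I*√71828826815/2518 ≈ 319.31*I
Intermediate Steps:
z = -102000
l = -20 (l = (2*5)*(-2) = 10*(-2) = -20)
W = -40287/20144 (W = -2 + 1/(12964 + 7180) = -2 + 1/20144 = -40287/20144 ≈ -2.0000)
C = 201435/5036 (C = -20*(-40287/20144) = 201435/5036 ≈ 39.999)
√(C + z) = √(201435/5036 - 102000) = √(-513470565/5036) = 3*I*√71828826815/2518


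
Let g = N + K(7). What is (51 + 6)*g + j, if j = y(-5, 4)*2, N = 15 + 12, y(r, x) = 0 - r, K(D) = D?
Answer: 1948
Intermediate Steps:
y(r, x) = -r
N = 27
j = 10 (j = -1*(-5)*2 = 5*2 = 10)
g = 34 (g = 27 + 7 = 34)
(51 + 6)*g + j = (51 + 6)*34 + 10 = 57*34 + 10 = 1938 + 10 = 1948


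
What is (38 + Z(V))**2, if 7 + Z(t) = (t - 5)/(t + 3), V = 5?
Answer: 961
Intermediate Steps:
Z(t) = -7 + (-5 + t)/(3 + t) (Z(t) = -7 + (t - 5)/(t + 3) = -7 + (-5 + t)/(3 + t))
(38 + Z(V))**2 = (38 + 2*(-13 - 3*5)/(3 + 5))**2 = (38 + 2*(-13 - 15)/8)**2 = (38 + 2*(1/8)*(-28))**2 = (38 - 7)**2 = 31**2 = 961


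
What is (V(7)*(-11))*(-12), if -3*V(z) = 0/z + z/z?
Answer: -44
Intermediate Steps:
V(z) = -⅓ (V(z) = -(0/z + z/z)/3 = -(0 + 1)/3 = -⅓*1 = -⅓)
(V(7)*(-11))*(-12) = -⅓*(-11)*(-12) = (11/3)*(-12) = -44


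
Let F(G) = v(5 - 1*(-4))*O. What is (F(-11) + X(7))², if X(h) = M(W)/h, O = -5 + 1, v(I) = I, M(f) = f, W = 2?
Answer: 62500/49 ≈ 1275.5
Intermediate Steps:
O = -4
X(h) = 2/h
F(G) = -36 (F(G) = (5 - 1*(-4))*(-4) = (5 + 4)*(-4) = 9*(-4) = -36)
(F(-11) + X(7))² = (-36 + 2/7)² = (-250/7)² = 62500/49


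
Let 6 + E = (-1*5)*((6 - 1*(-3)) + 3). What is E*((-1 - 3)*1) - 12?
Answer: 252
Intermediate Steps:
E = -66 (E = -6 + (-1*5)*((6 - 1*(-3)) + 3) = -6 - 5*((6 + 3) + 3) = -6 - 5*(9 + 3) = -6 - 5*12 = -6 - 60 = -66)
E*((-1 - 3)*1) - 12 = -66*(-1 - 3) - 12 = -(-264) - 12 = -66*(-4) - 12 = 264 - 12 = 252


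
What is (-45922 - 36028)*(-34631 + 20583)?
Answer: 1151233600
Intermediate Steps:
(-45922 - 36028)*(-34631 + 20583) = -81950*(-14048) = 1151233600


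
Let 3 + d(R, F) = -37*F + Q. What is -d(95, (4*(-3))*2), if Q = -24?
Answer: -861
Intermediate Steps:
d(R, F) = -27 - 37*F (d(R, F) = -3 + (-37*F - 24) = -3 + (-24 - 37*F) = -27 - 37*F)
-d(95, (4*(-3))*2) = -(-27 - 37*4*(-3)*2) = -(-27 - (-444)*2) = -(-27 - 37*(-24)) = -(-27 + 888) = -1*861 = -861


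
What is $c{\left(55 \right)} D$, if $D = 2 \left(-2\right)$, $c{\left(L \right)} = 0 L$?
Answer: $0$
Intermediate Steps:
$c{\left(L \right)} = 0$
$D = -4$
$c{\left(55 \right)} D = 0 \left(-4\right) = 0$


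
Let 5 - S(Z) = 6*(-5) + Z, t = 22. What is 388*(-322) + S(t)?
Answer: -124923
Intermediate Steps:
S(Z) = 35 - Z (S(Z) = 5 - (6*(-5) + Z) = 5 - (-30 + Z) = 5 + (30 - Z) = 35 - Z)
388*(-322) + S(t) = 388*(-322) + (35 - 1*22) = -124936 + (35 - 22) = -124936 + 13 = -124923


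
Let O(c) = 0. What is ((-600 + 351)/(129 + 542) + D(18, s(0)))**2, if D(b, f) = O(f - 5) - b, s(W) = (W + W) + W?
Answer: 151954929/450241 ≈ 337.50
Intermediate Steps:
s(W) = 3*W (s(W) = 2*W + W = 3*W)
D(b, f) = -b (D(b, f) = 0 - b = -b)
((-600 + 351)/(129 + 542) + D(18, s(0)))**2 = ((-600 + 351)/(129 + 542) - 1*18)**2 = (-249/671 - 18)**2 = (-12327/671)**2 = 151954929/450241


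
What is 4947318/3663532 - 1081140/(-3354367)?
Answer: 10277955612093/6144415422122 ≈ 1.6727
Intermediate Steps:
4947318/3663532 - 1081140/(-3354367) = 4947318*(1/3663532) - 1081140*(-1/3354367) = 2473659/1831766 + 1081140/3354367 = 10277955612093/6144415422122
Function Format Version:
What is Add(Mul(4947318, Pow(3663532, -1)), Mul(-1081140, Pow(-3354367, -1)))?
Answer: Rational(10277955612093, 6144415422122) ≈ 1.6727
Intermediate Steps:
Add(Mul(4947318, Pow(3663532, -1)), Mul(-1081140, Pow(-3354367, -1))) = Add(Mul(4947318, Rational(1, 3663532)), Mul(-1081140, Rational(-1, 3354367))) = Add(Rational(2473659, 1831766), Rational(1081140, 3354367)) = Rational(10277955612093, 6144415422122)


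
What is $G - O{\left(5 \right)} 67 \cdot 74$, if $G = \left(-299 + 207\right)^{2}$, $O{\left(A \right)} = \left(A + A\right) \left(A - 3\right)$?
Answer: $-90696$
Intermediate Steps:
$O{\left(A \right)} = 2 A \left(-3 + A\right)$
$G = 8464$ ($G = \left(-92\right)^{2} = 8464$)
$G - O{\left(5 \right)} 67 \cdot 74 = 8464 - 2 \cdot 5 \left(-3 + 5\right) 67 \cdot 74 = 8464 - 2 \cdot 5 \cdot 2 \cdot 67 \cdot 74 = 8464 - 20 \cdot 67 \cdot 74 = 8464 - 1340 \cdot 74 = 8464 - 99160 = -90696$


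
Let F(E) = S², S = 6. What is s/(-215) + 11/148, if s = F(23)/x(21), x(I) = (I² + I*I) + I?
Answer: 710089/9577820 ≈ 0.074139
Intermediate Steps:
x(I) = I + 2*I² (x(I) = (I² + I²) + I = 2*I² + I = I + 2*I²)
F(E) = 36 (F(E) = 6² = 36)
s = 12/301 (s = 36/((21*(1 + 2*21))) = 36/((21*(1 + 42))) = 36/((21*43)) = 36/903 = 36*(1/903) = 12/301 ≈ 0.039867)
s/(-215) + 11/148 = (12/301)/(-215) + 11/148 = (12/301)*(-1/215) + 11*(1/148) = -12/64715 + 11/148 = 710089/9577820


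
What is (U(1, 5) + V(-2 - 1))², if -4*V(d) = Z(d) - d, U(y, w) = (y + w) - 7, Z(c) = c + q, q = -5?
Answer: 1/16 ≈ 0.062500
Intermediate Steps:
Z(c) = -5 + c (Z(c) = c - 5 = -5 + c)
U(y, w) = -7 + w + y (U(y, w) = (w + y) - 7 = -7 + w + y)
V(d) = 5/4 (V(d) = -((-5 + d) - d)/4 = -¼*(-5) = 5/4)
(U(1, 5) + V(-2 - 1))² = ((-7 + 5 + 1) + 5/4)² = (-1 + 5/4)² = (¼)² = 1/16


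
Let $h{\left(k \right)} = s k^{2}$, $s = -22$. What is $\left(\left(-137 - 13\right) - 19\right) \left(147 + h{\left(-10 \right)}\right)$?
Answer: $346957$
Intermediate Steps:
$h{\left(k \right)} = - 22 k^{2}$
$\left(\left(-137 - 13\right) - 19\right) \left(147 + h{\left(-10 \right)}\right) = \left(\left(-137 - 13\right) - 19\right) \left(147 - 22 \left(-10\right)^{2}\right) = \left(-150 - 19\right) \left(147 - 2200\right) = - 169 \left(147 - 2200\right) = \left(-169\right) \left(-2053\right) = 346957$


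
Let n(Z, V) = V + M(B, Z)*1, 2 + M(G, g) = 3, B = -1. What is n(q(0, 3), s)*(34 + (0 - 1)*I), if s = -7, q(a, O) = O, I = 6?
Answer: -168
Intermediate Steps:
M(G, g) = 1 (M(G, g) = -2 + 3 = 1)
n(Z, V) = 1 + V (n(Z, V) = V + 1*1 = V + 1 = 1 + V)
n(q(0, 3), s)*(34 + (0 - 1)*I) = (1 - 7)*(34 + (0 - 1)*6) = -6*(34 - 1*6) = -6*(34 - 6) = -6*28 = -168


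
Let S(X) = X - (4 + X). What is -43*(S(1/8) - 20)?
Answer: 1032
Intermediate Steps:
S(X) = -4 (S(X) = X + (-4 - X) = -4)
-43*(S(1/8) - 20) = -43*(-4 - 20) = -43*(-24) = 1032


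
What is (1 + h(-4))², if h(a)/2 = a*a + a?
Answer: 625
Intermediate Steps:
h(a) = 2*a + 2*a² (h(a) = 2*(a*a + a) = 2*(a² + a) = 2*(a + a²) = 2*a + 2*a²)
(1 + h(-4))² = (1 + 2*(-4)*(1 - 4))² = (1 + 2*(-4)*(-3))² = (1 + 24)² = 25² = 625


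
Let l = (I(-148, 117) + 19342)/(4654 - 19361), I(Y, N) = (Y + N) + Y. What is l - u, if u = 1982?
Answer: -29168437/14707 ≈ -1983.3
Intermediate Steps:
I(Y, N) = N + 2*Y (I(Y, N) = (N + Y) + Y = N + 2*Y)
l = -19163/14707 (l = ((117 + 2*(-148)) + 19342)/(4654 - 19361) = ((117 - 296) + 19342)/(-14707) = (-179 + 19342)*(-1/14707) = 19163*(-1/14707) = -19163/14707 ≈ -1.3030)
l - u = -19163/14707 - 1*1982 = -19163/14707 - 1982 = -29168437/14707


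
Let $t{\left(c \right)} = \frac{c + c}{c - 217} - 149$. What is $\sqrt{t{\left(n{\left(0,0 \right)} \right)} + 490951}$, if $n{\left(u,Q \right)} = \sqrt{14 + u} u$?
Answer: $\sqrt{490802} \approx 700.57$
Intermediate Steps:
$n{\left(u,Q \right)} = u \sqrt{14 + u}$
$t{\left(c \right)} = -149 + \frac{2 c}{-217 + c}$ ($t{\left(c \right)} = \frac{2 c}{-217 + c} - 149 = -149 + \frac{2 c}{-217 + c}$)
$\sqrt{t{\left(n{\left(0,0 \right)} \right)} + 490951} = \sqrt{\frac{7 \left(4619 - 21 \cdot 0 \sqrt{14 + 0}\right)}{-217 + 0 \sqrt{14 + 0}} + 490951} = \sqrt{\frac{7 \left(4619 - 21 \cdot 0 \sqrt{14}\right)}{-217 + 0 \sqrt{14}} + 490951} = \sqrt{\frac{7 \left(4619 - 0\right)}{-217 + 0} + 490951} = \sqrt{\frac{7 \left(4619 + 0\right)}{-217} + 490951} = \sqrt{7 \left(- \frac{1}{217}\right) 4619 + 490951} = \sqrt{-149 + 490951} = \sqrt{490802}$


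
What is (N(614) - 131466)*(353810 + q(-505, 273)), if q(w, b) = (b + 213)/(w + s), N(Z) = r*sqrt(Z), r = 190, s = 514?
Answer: -46521084624 + 67234160*sqrt(614) ≈ -4.4855e+10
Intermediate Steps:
N(Z) = 190*sqrt(Z)
q(w, b) = (213 + b)/(514 + w) (q(w, b) = (b + 213)/(w + 514) = (213 + b)/(514 + w))
(N(614) - 131466)*(353810 + q(-505, 273)) = (190*sqrt(614) - 131466)*(353810 + (213 + 273)/(514 - 505)) = (-131466 + 190*sqrt(614))*(353810 + 486/9) = (-131466 + 190*sqrt(614))*(353810 + (1/9)*486) = (-131466 + 190*sqrt(614))*(353810 + 54) = (-131466 + 190*sqrt(614))*353864 = -46521084624 + 67234160*sqrt(614)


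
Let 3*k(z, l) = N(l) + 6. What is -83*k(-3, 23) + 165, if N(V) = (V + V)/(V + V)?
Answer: -86/3 ≈ -28.667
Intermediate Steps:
N(V) = 1 (N(V) = (2*V)/((2*V)) = (2*V)*(1/(2*V)) = 1)
k(z, l) = 7/3 (k(z, l) = (1 + 6)/3 = (⅓)*7 = 7/3)
-83*k(-3, 23) + 165 = -83*7/3 + 165 = -581/3 + 165 = -86/3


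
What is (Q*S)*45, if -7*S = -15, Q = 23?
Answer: 15525/7 ≈ 2217.9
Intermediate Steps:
S = 15/7 (S = -⅐*(-15) = 15/7 ≈ 2.1429)
(Q*S)*45 = (23*(15/7))*45 = (345/7)*45 = 15525/7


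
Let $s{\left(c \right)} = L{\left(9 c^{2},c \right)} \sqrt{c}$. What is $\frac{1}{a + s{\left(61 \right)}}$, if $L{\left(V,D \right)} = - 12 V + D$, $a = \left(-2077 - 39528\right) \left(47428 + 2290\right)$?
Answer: $- \frac{2068517390}{4278754344351631911} + \frac{401807 \sqrt{61}}{4278754344351631911} \approx -4.8271 \cdot 10^{-10}$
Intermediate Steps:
$a = -2068517390$ ($a = \left(-41605\right) 49718 = -2068517390$)
$L{\left(V,D \right)} = D - 12 V$
$s{\left(c \right)} = \sqrt{c} \left(c - 108 c^{2}\right)$ ($s{\left(c \right)} = \left(c - 12 \cdot 9 c^{2}\right) \sqrt{c} = \left(c - 108 c^{2}\right) \sqrt{c} = \sqrt{c} \left(c - 108 c^{2}\right)$)
$\frac{1}{a + s{\left(61 \right)}} = \frac{1}{-2068517390 + 61^{\frac{3}{2}} \left(1 - 6588\right)} = \frac{1}{-2068517390 + 61 \sqrt{61} \left(1 - 6588\right)} = \frac{1}{-2068517390 + 61 \sqrt{61} \left(-6587\right)} = \frac{1}{-2068517390 - 401807 \sqrt{61}}$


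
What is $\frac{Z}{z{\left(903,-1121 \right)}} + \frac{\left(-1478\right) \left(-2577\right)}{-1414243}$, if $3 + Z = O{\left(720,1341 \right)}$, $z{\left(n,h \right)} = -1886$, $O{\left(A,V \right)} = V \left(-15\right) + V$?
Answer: $\frac{19371832695}{2667262298} \approx 7.2628$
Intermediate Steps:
$O{\left(A,V \right)} = - 14 V$ ($O{\left(A,V \right)} = - 15 V + V = - 14 V$)
$Z = -18777$ ($Z = -3 - 18774 = -18777$)
$\frac{Z}{z{\left(903,-1121 \right)}} + \frac{\left(-1478\right) \left(-2577\right)}{-1414243} = - \frac{18777}{-1886} + \frac{\left(-1478\right) \left(-2577\right)}{-1414243} = \left(-18777\right) \left(- \frac{1}{1886}\right) + 3808806 \left(- \frac{1}{1414243}\right) = \frac{18777}{1886} - \frac{3808806}{1414243} = \frac{19371832695}{2667262298}$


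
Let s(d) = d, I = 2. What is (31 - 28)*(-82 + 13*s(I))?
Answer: -168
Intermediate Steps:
(31 - 28)*(-82 + 13*s(I)) = (31 - 28)*(-82 + 13*2) = 3*(-82 + 26) = 3*(-56) = -168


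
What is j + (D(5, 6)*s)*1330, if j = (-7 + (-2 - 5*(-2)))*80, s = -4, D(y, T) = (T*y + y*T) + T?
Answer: -351040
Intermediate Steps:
D(y, T) = T + 2*T*y (D(y, T) = (T*y + T*y) + T = 2*T*y + T = T + 2*T*y)
j = 80 (j = (-7 + (-2 + 10))*80 = (-7 + 8)*80 = 1*80 = 80)
j + (D(5, 6)*s)*1330 = 80 + ((6*(1 + 2*5))*(-4))*1330 = 80 + ((6*(1 + 10))*(-4))*1330 = 80 + ((6*11)*(-4))*1330 = 80 + (66*(-4))*1330 = 80 - 264*1330 = 80 - 351120 = -351040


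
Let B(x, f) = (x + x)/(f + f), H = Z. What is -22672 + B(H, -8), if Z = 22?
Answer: -90699/4 ≈ -22675.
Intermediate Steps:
H = 22
B(x, f) = x/f (B(x, f) = (2*x)/((2*f)) = (2*x)*(1/(2*f)) = x/f)
-22672 + B(H, -8) = -22672 + 22/(-8) = -22672 + 22*(-1/8) = -22672 - 11/4 = -90699/4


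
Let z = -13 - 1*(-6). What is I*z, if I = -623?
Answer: 4361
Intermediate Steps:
z = -7 (z = -13 + 6 = -7)
I*z = -623*(-7) = 4361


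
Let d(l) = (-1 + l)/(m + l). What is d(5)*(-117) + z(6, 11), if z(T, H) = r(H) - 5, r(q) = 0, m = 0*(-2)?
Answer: -493/5 ≈ -98.600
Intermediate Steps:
m = 0
d(l) = (-1 + l)/l (d(l) = (-1 + l)/(0 + l) = (-1 + l)/l)
z(T, H) = -5 (z(T, H) = 0 - 5 = -5)
d(5)*(-117) + z(6, 11) = ((-1 + 5)/5)*(-117) - 5 = ((⅕)*4)*(-117) - 5 = (⅘)*(-117) - 5 = -468/5 - 5 = -493/5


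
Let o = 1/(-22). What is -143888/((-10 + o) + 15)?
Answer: -3165536/109 ≈ -29042.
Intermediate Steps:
o = -1/22 ≈ -0.045455
-143888/((-10 + o) + 15) = -143888/((-10 - 1/22) + 15) = -143888/(-221/22 + 15) = -143888/109/22 = -143888*22/109 = -6256*506/109 = -3165536/109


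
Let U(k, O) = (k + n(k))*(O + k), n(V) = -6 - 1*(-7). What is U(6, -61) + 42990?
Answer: 42605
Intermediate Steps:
n(V) = 1 (n(V) = -6 + 7 = 1)
U(k, O) = (1 + k)*(O + k) (U(k, O) = (k + 1)*(O + k) = (1 + k)*(O + k))
U(6, -61) + 42990 = (-61 + 6 + 6² - 61*6) + 42990 = (-61 + 6 + 36 - 366) + 42990 = -385 + 42990 = 42605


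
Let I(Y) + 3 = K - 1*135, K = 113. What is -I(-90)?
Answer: 25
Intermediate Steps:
I(Y) = -25 (I(Y) = -3 + (113 - 1*135) = -3 + (113 - 135) = -3 - 22 = -25)
-I(-90) = -1*(-25) = 25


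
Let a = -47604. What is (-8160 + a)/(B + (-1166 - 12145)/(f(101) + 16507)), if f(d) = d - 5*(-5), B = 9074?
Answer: -927522612/150914531 ≈ -6.1460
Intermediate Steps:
f(d) = 25 + d (f(d) = d + 25 = 25 + d)
(-8160 + a)/(B + (-1166 - 12145)/(f(101) + 16507)) = (-8160 - 47604)/(9074 + (-1166 - 12145)/((25 + 101) + 16507)) = -55764/(9074 - 13311/(126 + 16507)) = -55764/(9074 - 13311/16633) = -55764/150914531/16633 = -55764*16633/150914531 = -927522612/150914531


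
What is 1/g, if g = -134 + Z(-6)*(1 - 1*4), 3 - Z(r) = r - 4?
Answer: -1/173 ≈ -0.0057803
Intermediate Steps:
Z(r) = 7 - r (Z(r) = 3 - (r - 4) = 3 - (-4 + r) = 3 + (4 - r) = 7 - r)
g = -173 (g = -134 + (7 - 1*(-6))*(1 - 1*4) = -134 + (7 + 6)*(1 - 4) = -134 + 13*(-3) = -134 - 39 = -173)
1/g = 1/(-173) = -1/173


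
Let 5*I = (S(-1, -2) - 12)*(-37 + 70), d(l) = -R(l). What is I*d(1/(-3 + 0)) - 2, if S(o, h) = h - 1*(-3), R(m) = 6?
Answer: 2168/5 ≈ 433.60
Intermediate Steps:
S(o, h) = 3 + h (S(o, h) = h + 3 = 3 + h)
d(l) = -6 (d(l) = -1*6 = -6)
I = -363/5 (I = (((3 - 2) - 12)*(-37 + 70))/5 = ((1 - 12)*33)/5 = (-11*33)/5 = (⅕)*(-363) = -363/5 ≈ -72.600)
I*d(1/(-3 + 0)) - 2 = -363/5*(-6) - 2 = 2178/5 - 2 = 2168/5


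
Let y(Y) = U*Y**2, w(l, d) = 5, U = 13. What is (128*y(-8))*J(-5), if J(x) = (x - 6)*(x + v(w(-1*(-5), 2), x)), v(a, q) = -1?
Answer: 7028736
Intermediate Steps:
J(x) = (-1 + x)*(-6 + x) (J(x) = (x - 6)*(x - 1) = (-6 + x)*(-1 + x) = (-1 + x)*(-6 + x))
y(Y) = 13*Y**2
(128*y(-8))*J(-5) = (128*(13*(-8)**2))*(6 + (-5)**2 - 7*(-5)) = (128*(13*64))*(6 + 25 + 35) = (128*832)*66 = 106496*66 = 7028736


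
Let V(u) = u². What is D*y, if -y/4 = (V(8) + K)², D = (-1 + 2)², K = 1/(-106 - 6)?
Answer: -51365889/3136 ≈ -16379.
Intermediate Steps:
K = -1/112 (K = 1/(-112) = -1/112 ≈ -0.0089286)
D = 1 (D = 1² = 1)
y = -51365889/3136 (y = -4*(8² - 1/112)² = -4*(64 - 1/112)² = -4*(7167/112)² = -4*51365889/12544 = -51365889/3136 ≈ -16379.)
D*y = 1*(-51365889/3136) = -51365889/3136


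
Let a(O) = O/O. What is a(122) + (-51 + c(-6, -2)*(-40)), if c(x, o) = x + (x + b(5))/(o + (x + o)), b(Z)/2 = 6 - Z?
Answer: 174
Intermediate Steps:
a(O) = 1
b(Z) = 12 - 2*Z (b(Z) = 2*(6 - Z) = 12 - 2*Z)
c(x, o) = x + (2 + x)/(x + 2*o) (c(x, o) = x + (x + (12 - 2*5))/(o + (x + o)) = x + (x + (12 - 10))/(o + (o + x)) = x + (x + 2)/(x + 2*o) = x + (2 + x)/(x + 2*o))
a(122) + (-51 + c(-6, -2)*(-40)) = 1 + (-51 + ((2 - 6 + (-6)² + 2*(-2)*(-6))/(-6 + 2*(-2)))*(-40)) = 1 + (-51 + ((2 - 6 + 36 + 24)/(-6 - 4))*(-40)) = 1 + (-51 + (56/(-10))*(-40)) = 1 + (-51 - ⅒*56*(-40)) = 1 + (-51 - 28/5*(-40)) = 1 + (-51 + 224) = 1 + 173 = 174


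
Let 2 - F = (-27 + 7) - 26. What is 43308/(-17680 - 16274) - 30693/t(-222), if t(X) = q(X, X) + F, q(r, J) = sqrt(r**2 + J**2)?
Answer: 106143992/7566083 - 378547*sqrt(2)/5348 ≈ -86.073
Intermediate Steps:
q(r, J) = sqrt(J**2 + r**2)
F = 48 (F = 2 - ((-27 + 7) - 26) = 2 - (-20 - 26) = 2 - 1*(-46) = 2 + 46 = 48)
t(X) = 48 + sqrt(2)*sqrt(X**2) (t(X) = sqrt(X**2 + X**2) + 48 = sqrt(2*X**2) + 48 = sqrt(2)*sqrt(X**2) + 48 = 48 + sqrt(2)*sqrt(X**2))
43308/(-17680 - 16274) - 30693/t(-222) = 43308/(-17680 - 16274) - 30693/(48 + sqrt(2)*sqrt((-222)**2)) = 43308/(-33954) - 30693/(48 + sqrt(2)*sqrt(49284)) = 43308*(-1/33954) - 30693/(48 + sqrt(2)*222) = -7218/5659 - 30693/(48 + 222*sqrt(2))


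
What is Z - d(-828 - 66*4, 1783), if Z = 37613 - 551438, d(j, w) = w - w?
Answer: -513825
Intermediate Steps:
d(j, w) = 0
Z = -513825
Z - d(-828 - 66*4, 1783) = -513825 - 1*0 = -513825 + 0 = -513825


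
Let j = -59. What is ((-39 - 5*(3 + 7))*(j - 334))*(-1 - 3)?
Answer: -139908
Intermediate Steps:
((-39 - 5*(3 + 7))*(j - 334))*(-1 - 3) = ((-39 - 5*(3 + 7))*(-59 - 334))*(-1 - 3) = ((-39 - 5*10)*(-393))*(-4) = ((-39 - 50)*(-393))*(-4) = -89*(-393)*(-4) = 34977*(-4) = -139908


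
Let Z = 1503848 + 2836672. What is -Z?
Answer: -4340520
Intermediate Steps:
Z = 4340520
-Z = -1*4340520 = -4340520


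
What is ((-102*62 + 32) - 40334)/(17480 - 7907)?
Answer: -15542/3191 ≈ -4.8706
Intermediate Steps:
((-102*62 + 32) - 40334)/(17480 - 7907) = ((-6324 + 32) - 40334)/9573 = (-6292 - 40334)*(1/9573) = -46626*1/9573 = -15542/3191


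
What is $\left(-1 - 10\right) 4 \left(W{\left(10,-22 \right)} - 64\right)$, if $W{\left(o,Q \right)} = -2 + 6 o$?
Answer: $264$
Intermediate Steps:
$\left(-1 - 10\right) 4 \left(W{\left(10,-22 \right)} - 64\right) = \left(-1 - 10\right) 4 \left(\left(-2 + 6 \cdot 10\right) - 64\right) = \left(-11\right) 4 \left(\left(-2 + 60\right) - 64\right) = - 44 \left(58 - 64\right) = \left(-44\right) \left(-6\right) = 264$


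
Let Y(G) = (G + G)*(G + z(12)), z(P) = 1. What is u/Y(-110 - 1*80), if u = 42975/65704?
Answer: 5/549024 ≈ 9.1071e-6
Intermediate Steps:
u = 225/344 (u = 42975*(1/65704) = 225/344 ≈ 0.65407)
Y(G) = 2*G*(1 + G) (Y(G) = (G + G)*(G + 1) = (2*G)*(1 + G) = 2*G*(1 + G))
u/Y(-110 - 1*80) = 225/(344*((2*(-110 - 1*80)*(1 + (-110 - 1*80))))) = 225/(344*((2*(-110 - 80)*(1 + (-110 - 80))))) = 225/(344*((2*(-190)*(1 - 190)))) = 225/(344*((2*(-190)*(-189)))) = (225/344)/71820 = (225/344)*(1/71820) = 5/549024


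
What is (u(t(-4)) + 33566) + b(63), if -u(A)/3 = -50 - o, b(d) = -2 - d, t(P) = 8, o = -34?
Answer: 33549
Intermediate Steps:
u(A) = 48 (u(A) = -3*(-50 - 1*(-34)) = -3*(-50 + 34) = -3*(-16) = 48)
(u(t(-4)) + 33566) + b(63) = (48 + 33566) + (-2 - 1*63) = 33614 + (-2 - 63) = 33614 - 65 = 33549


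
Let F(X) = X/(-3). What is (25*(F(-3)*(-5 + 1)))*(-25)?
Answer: 2500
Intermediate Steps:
F(X) = -X/3 (F(X) = X*(-1/3) = -X/3)
(25*(F(-3)*(-5 + 1)))*(-25) = (25*((-1/3*(-3))*(-5 + 1)))*(-25) = (25*(1*(-4)))*(-25) = (25*(-4))*(-25) = -100*(-25) = 2500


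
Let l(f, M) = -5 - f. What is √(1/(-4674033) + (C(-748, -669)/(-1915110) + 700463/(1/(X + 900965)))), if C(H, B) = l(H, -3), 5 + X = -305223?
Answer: 11*√2242906488433461739166633196030/25502243130 ≈ 6.4598e+5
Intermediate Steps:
X = -305228 (X = -5 - 305223 = -305228)
C(H, B) = -5 - H
√(1/(-4674033) + (C(-748, -669)/(-1915110) + 700463/(1/(X + 900965)))) = √(1/(-4674033) + ((-5 - 1*(-748))/(-1915110) + 700463/(1/(-305228 + 900965)))) = √(-1/4674033 + ((-5 + 748)*(-1/1915110) + 700463/(1/595737))) = √(-1/4674033 + (743*(-1/1915110) + 700463/(1/595737))) = √(-1/4674033 + (-743/1915110 + 700463*595737)) = √(-1/4674033 + (-743/1915110 + 417291726231)) = √(-1/4674033 + 799159557822249667/1915110) = √(415033127280733675097989/994587482070) = 11*√2242906488433461739166633196030/25502243130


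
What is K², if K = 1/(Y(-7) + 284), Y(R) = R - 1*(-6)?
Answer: 1/80089 ≈ 1.2486e-5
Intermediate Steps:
Y(R) = 6 + R (Y(R) = R + 6 = 6 + R)
K = 1/283 (K = 1/((6 - 7) + 284) = 1/(-1 + 284) = 1/283 ≈ 0.0035336)
K² = (1/283)² = 1/80089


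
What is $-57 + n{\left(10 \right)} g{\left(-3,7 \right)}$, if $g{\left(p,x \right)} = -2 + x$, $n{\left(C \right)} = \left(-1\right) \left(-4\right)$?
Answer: $-37$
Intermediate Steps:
$n{\left(C \right)} = 4$
$-57 + n{\left(10 \right)} g{\left(-3,7 \right)} = -57 + 4 \left(-2 + 7\right) = -57 + 4 \cdot 5 = -57 + 20 = -37$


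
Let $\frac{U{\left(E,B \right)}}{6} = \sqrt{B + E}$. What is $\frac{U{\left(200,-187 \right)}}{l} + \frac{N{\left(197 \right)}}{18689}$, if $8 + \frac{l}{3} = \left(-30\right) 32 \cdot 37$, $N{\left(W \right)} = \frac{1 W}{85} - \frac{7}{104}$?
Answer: $\frac{19893}{165210760} - \frac{\sqrt{13}}{17764} \approx -8.256 \cdot 10^{-5}$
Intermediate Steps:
$U{\left(E,B \right)} = 6 \sqrt{B + E}$
$N{\left(W \right)} = - \frac{7}{104} + \frac{W}{85}$ ($N{\left(W \right)} = W \frac{1}{85} - \frac{7}{104} = \frac{W}{85} - \frac{7}{104} = - \frac{7}{104} + \frac{W}{85}$)
$l = -106584$ ($l = -24 + 3 \left(-30\right) 32 \cdot 37 = -24 + 3 \left(\left(-960\right) 37\right) = -24 + 3 \left(-35520\right) = -24 - 106560 = -106584$)
$\frac{U{\left(200,-187 \right)}}{l} + \frac{N{\left(197 \right)}}{18689} = \frac{6 \sqrt{-187 + 200}}{-106584} + \frac{- \frac{7}{104} + \frac{1}{85} \cdot 197}{18689} = 6 \sqrt{13} \left(- \frac{1}{106584}\right) + \left(- \frac{7}{104} + \frac{197}{85}\right) \frac{1}{18689} = - \frac{\sqrt{13}}{17764} + \frac{19893}{8840} \cdot \frac{1}{18689} = - \frac{\sqrt{13}}{17764} + \frac{19893}{165210760} = \frac{19893}{165210760} - \frac{\sqrt{13}}{17764}$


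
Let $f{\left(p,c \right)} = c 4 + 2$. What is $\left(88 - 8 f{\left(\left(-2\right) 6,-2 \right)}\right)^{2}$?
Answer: $18496$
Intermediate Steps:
$f{\left(p,c \right)} = 2 + 4 c$ ($f{\left(p,c \right)} = 4 c + 2 = 2 + 4 c$)
$\left(88 - 8 f{\left(\left(-2\right) 6,-2 \right)}\right)^{2} = \left(88 - 8 \left(2 + 4 \left(-2\right)\right)\right)^{2} = \left(88 - 8 \left(2 - 8\right)\right)^{2} = \left(88 - -48\right)^{2} = \left(88 + 48\right)^{2} = 136^{2} = 18496$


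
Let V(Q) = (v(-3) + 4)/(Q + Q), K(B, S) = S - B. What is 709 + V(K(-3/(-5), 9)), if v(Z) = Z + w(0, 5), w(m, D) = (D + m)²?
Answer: 29843/42 ≈ 710.55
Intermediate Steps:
v(Z) = 25 + Z (v(Z) = Z + (5 + 0)² = Z + 5² = Z + 25 = 25 + Z)
V(Q) = 13/Q (V(Q) = ((25 - 3) + 4)/(Q + Q) = (22 + 4)/((2*Q)) = 26*(1/(2*Q)) = 13/Q)
709 + V(K(-3/(-5), 9)) = 709 + 13/(9 - (-3)/(-5)) = 709 + 13/(9 - (-3)*(-1)/5) = 709 + 13/(9 - 1*⅗) = 709 + 13/(9 - ⅗) = 709 + 13/(42/5) = 709 + 13*(5/42) = 709 + 65/42 = 29843/42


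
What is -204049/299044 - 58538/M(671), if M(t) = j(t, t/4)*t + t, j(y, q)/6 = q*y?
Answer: -184972062262619/271034484829900 ≈ -0.68247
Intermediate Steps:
j(y, q) = 6*q*y (j(y, q) = 6*(q*y) = 6*q*y)
M(t) = t + 3*t³/2 (M(t) = (6*(t/4)*t)*t + t = (3*t²/2)*t + t = 3*t³/2 + t = t + 3*t³/2)
-204049/299044 - 58538/M(671) = -204049/299044 - 58538/(671 + (3/2)*671³) = -204049*1/299044 - 58538/(671 + (3/2)*302111711) = -204049/299044 - 58538/(671 + 906335133/2) = -204049/299044 - 58538/906336475/2 = -204049/299044 - 58538*2/906336475 = -204049/299044 - 117076/906336475 = -184972062262619/271034484829900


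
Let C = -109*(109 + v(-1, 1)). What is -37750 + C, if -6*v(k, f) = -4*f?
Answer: -149111/3 ≈ -49704.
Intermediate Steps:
v(k, f) = 2*f/3 (v(k, f) = -(-2)*f/3 = 2*f/3)
C = -35861/3 (C = -109*(109 + (⅔)*1) = -109*(109 + ⅔) = -109*329/3 = -35861/3 ≈ -11954.)
-37750 + C = -37750 - 35861/3 = -149111/3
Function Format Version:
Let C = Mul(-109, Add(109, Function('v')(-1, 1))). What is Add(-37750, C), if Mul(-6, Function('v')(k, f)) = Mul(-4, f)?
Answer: Rational(-149111, 3) ≈ -49704.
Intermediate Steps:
Function('v')(k, f) = Mul(Rational(2, 3), f) (Function('v')(k, f) = Mul(Rational(-1, 6), Mul(-4, f)) = Mul(Rational(2, 3), f))
C = Rational(-35861, 3) (C = Mul(-109, Add(109, Mul(Rational(2, 3), 1))) = Mul(-109, Add(109, Rational(2, 3))) = Mul(-109, Rational(329, 3)) = Rational(-35861, 3) ≈ -11954.)
Add(-37750, C) = Add(-37750, Rational(-35861, 3)) = Rational(-149111, 3)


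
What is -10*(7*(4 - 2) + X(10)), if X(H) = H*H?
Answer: -1140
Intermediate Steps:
X(H) = H**2
-10*(7*(4 - 2) + X(10)) = -10*(7*(4 - 2) + 10**2) = -10*(7*2 + 100) = -10*(14 + 100) = -10*114 = -1140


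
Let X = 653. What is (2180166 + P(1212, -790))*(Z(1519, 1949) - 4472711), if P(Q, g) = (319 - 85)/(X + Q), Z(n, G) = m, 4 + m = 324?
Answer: -18184785742769184/1865 ≈ -9.7505e+12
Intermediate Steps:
m = 320 (m = -4 + 324 = 320)
Z(n, G) = 320
P(Q, g) = 234/(653 + Q) (P(Q, g) = (319 - 85)/(653 + Q) = 234/(653 + Q))
(2180166 + P(1212, -790))*(Z(1519, 1949) - 4472711) = (2180166 + 234/(653 + 1212))*(320 - 4472711) = (2180166 + 234/1865)*(-4472391) = (4066009824/1865)*(-4472391) = -18184785742769184/1865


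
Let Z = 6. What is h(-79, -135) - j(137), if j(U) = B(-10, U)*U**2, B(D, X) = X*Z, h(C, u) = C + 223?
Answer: -15427974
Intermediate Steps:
h(C, u) = 223 + C
B(D, X) = 6*X (B(D, X) = X*6 = 6*X)
j(U) = 6*U**3 (j(U) = (6*U)*U**2 = 6*U**3)
h(-79, -135) - j(137) = (223 - 79) - 6*137**3 = 144 - 6*2571353 = 144 - 1*15428118 = 144 - 15428118 = -15427974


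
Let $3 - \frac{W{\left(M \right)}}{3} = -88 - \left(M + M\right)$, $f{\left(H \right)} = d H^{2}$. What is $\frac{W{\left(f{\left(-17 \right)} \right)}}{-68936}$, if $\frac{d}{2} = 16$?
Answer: $- \frac{55761}{68936} \approx -0.80888$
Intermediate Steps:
$d = 32$ ($d = 2 \cdot 16 = 32$)
$f{\left(H \right)} = 32 H^{2}$
$W{\left(M \right)} = 273 + 6 M$ ($W{\left(M \right)} = 9 - 3 \left(-88 - \left(M + M\right)\right) = 9 - 3 \left(-88 - 2 M\right) = 9 + \left(264 + 6 M\right) = 273 + 6 M$)
$\frac{W{\left(f{\left(-17 \right)} \right)}}{-68936} = \frac{273 + 6 \cdot 32 \left(-17\right)^{2}}{-68936} = \left(273 + 6 \cdot 32 \cdot 289\right) \left(- \frac{1}{68936}\right) = \left(273 + 6 \cdot 9248\right) \left(- \frac{1}{68936}\right) = \left(273 + 55488\right) \left(- \frac{1}{68936}\right) = 55761 \left(- \frac{1}{68936}\right) = - \frac{55761}{68936}$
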